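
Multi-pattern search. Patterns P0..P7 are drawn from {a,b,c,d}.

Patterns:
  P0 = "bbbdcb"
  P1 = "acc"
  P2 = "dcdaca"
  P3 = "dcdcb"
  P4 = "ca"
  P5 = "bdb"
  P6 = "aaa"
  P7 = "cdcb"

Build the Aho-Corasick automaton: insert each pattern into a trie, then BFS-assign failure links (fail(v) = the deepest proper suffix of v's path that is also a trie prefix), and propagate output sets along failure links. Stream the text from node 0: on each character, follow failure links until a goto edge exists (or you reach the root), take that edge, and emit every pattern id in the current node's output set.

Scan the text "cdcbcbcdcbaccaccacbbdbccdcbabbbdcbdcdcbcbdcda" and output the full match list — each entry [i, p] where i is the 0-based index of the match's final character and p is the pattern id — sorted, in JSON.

Construct AC machine:
Trie (insert patterns):
  n0 'ε': a→7 b→1 c→18 d→10
  n1 'b': b→2 d→20
  n2 'bb': b→3
  n3 'bbb': d→4
  n4 'bbbd': c→5
  n5 'bbbdc': b→6
  n6 'bbbdcb': ·  [P0 ends]
  n7 'a': a→22 c→8
  n8 'ac': c→9
  n9 'acc': ·  [P1 ends]
  n10 'd': c→11
  n11 'dc': d→12
  n12 'dcd': a→13 c→16
  n13 'dcda': c→14
  n14 'dcdac': a→15
  n15 'dcdaca': ·  [P2 ends]
  n16 'dcdc': b→17
  n17 'dcdcb': ·  [P3 ends]
  n18 'c': a→19 d→24
  n19 'ca': ·  [P4 ends]
  n20 'bd': b→21
  n21 'bdb': ·  [P5 ends]
  n22 'aa': a→23
  n23 'aaa': ·  [P6 ends]
  n24 'cd': c→25
  n25 'cdc': b→26
  n26 'cdcb': ·  [P7 ends]

BFS fail/out derivation:
  fail(1) 'b': from fail(0)=0 chase 'b': 0 ⇒ 0;  out=∅∪out(0)=∅
  fail(7) 'a': from fail(0)=0 chase 'a': 0 ⇒ 0;  out=∅∪out(0)=∅
  fail(10) 'd': from fail(0)=0 chase 'd': 0 ⇒ 0;  out=∅∪out(0)=∅
  fail(18) 'c': from fail(0)=0 chase 'c': 0 ⇒ 0;  out=∅∪out(0)=∅
  fail(2) 'bb': from fail(1)=0 chase 'b': 0 ⇒ 1;  out=∅∪out(1)=∅
  fail(8) 'ac': from fail(7)=0 chase 'c': 0 ⇒ 18;  out=∅∪out(18)=∅
  fail(11) 'dc': from fail(10)=0 chase 'c': 0 ⇒ 18;  out=∅∪out(18)=∅
  fail(19) 'ca': from fail(18)=0 chase 'a': 0 ⇒ 7;  out={4}∪out(7)={4}
  fail(20) 'bd': from fail(1)=0 chase 'd': 0 ⇒ 10;  out=∅∪out(10)=∅
  fail(22) 'aa': from fail(7)=0 chase 'a': 0 ⇒ 7;  out=∅∪out(7)=∅
  fail(24) 'cd': from fail(18)=0 chase 'd': 0 ⇒ 10;  out=∅∪out(10)=∅
  fail(3) 'bbb': from fail(2)=1 chase 'b': 1 ⇒ 2;  out=∅∪out(2)=∅
  fail(9) 'acc': from fail(8)=18 chase 'c': 18→0 ⇒ 18;  out={1}∪out(18)={1}
  fail(12) 'dcd': from fail(11)=18 chase 'd': 18 ⇒ 24;  out=∅∪out(24)=∅
  fail(21) 'bdb': from fail(20)=10 chase 'b': 10→0 ⇒ 1;  out={5}∪out(1)={5}
  fail(23) 'aaa': from fail(22)=7 chase 'a': 7 ⇒ 22;  out={6}∪out(22)={6}
  fail(25) 'cdc': from fail(24)=10 chase 'c': 10 ⇒ 11;  out=∅∪out(11)=∅
  fail(4) 'bbbd': from fail(3)=2 chase 'd': 2→1 ⇒ 20;  out=∅∪out(20)=∅
  fail(13) 'dcda': from fail(12)=24 chase 'a': 24→10→0 ⇒ 7;  out=∅∪out(7)=∅
  fail(16) 'dcdc': from fail(12)=24 chase 'c': 24 ⇒ 25;  out=∅∪out(25)=∅
  fail(26) 'cdcb': from fail(25)=11 chase 'b': 11→18→0 ⇒ 1;  out={7}∪out(1)={7}
  fail(5) 'bbbdc': from fail(4)=20 chase 'c': 20→10 ⇒ 11;  out=∅∪out(11)=∅
  fail(14) 'dcdac': from fail(13)=7 chase 'c': 7 ⇒ 8;  out=∅∪out(8)=∅
  fail(17) 'dcdcb': from fail(16)=25 chase 'b': 25 ⇒ 26;  out={3}∪out(26)={3,7}
  fail(6) 'bbbdcb': from fail(5)=11 chase 'b': 11→18→0 ⇒ 1;  out={0}∪out(1)={0}
  fail(15) 'dcdaca': from fail(14)=8 chase 'a': 8→18 ⇒ 19;  out={2}∪out(19)={2,4}

Scan:
i=0 'c': node 0→18
i=1 'd': node 18→24
i=2 'c': node 24→25
i=3 'b': node 25→26  emit P7@[0:3]
i=4 'c': node 26→18 (fail-walked)
i=5 'b': node 18→1 (fail-walked)
i=6 'c': node 1→18 (fail-walked)
i=7 'd': node 18→24
i=8 'c': node 24→25
i=9 'b': node 25→26  emit P7@[6:9]
i=10 'a': node 26→7 (fail-walked)
i=11 'c': node 7→8
i=12 'c': node 8→9  emit P1@[10:12]
i=13 'a': node 9→19 (fail-walked)  emit P4@[12:13]
i=14 'c': node 19→8 (fail-walked)
i=15 'c': node 8→9  emit P1@[13:15]
i=16 'a': node 9→19 (fail-walked)  emit P4@[15:16]
i=17 'c': node 19→8 (fail-walked)
i=18 'b': node 8→1 (fail-walked)
i=19 'b': node 1→2
i=20 'd': node 2→20 (fail-walked)
i=21 'b': node 20→21  emit P5@[19:21]
i=22 'c': node 21→18 (fail-walked)
i=23 'c': node 18→18 (fail-walked)
i=24 'd': node 18→24
i=25 'c': node 24→25
i=26 'b': node 25→26  emit P7@[23:26]
i=27 'a': node 26→7 (fail-walked)
i=28 'b': node 7→1 (fail-walked)
i=29 'b': node 1→2
i=30 'b': node 2→3
i=31 'd': node 3→4
i=32 'c': node 4→5
i=33 'b': node 5→6  emit P0@[28:33]
i=34 'd': node 6→20 (fail-walked)
i=35 'c': node 20→11 (fail-walked)
i=36 'd': node 11→12
i=37 'c': node 12→16
i=38 'b': node 16→17  emit P3@[34:38],P7@[35:38]
i=39 'c': node 17→18 (fail-walked)
i=40 'b': node 18→1 (fail-walked)
i=41 'd': node 1→20
i=42 'c': node 20→11 (fail-walked)
i=43 'd': node 11→12
i=44 'a': node 12→13

All matches (sorted): [[3,7],[9,7],[12,1],[13,4],[15,1],[16,4],[21,5],[26,7],[33,0],[38,3],[38,7]]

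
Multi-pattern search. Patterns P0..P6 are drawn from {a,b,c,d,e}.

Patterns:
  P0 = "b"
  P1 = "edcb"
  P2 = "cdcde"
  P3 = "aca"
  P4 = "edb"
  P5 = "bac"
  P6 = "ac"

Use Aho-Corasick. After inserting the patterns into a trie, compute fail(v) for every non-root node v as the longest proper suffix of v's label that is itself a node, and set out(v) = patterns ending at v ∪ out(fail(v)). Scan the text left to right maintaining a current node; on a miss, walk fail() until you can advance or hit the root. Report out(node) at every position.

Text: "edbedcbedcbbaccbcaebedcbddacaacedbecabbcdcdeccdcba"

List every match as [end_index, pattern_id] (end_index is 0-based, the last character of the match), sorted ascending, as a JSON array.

Build:
Trie (insert patterns):
  0='ε' goto a→11 b→1 c→6 e→2
  1='b' goto a→15  ←P0
  2='e' goto d→3
  3='ed' goto b→14 c→4
  4='edc' goto b→5
  5='edcb' goto ·  ←P1
  6='c' goto d→7
  7='cd' goto c→8
  8='cdc' goto d→9
  9='cdcd' goto e→10
  10='cdcde' goto ·  ←P2
  11='a' goto c→12
  12='ac' goto a→13  ←P6
  13='aca' goto ·  ←P3
  14='edb' goto ·  ←P4
  15='ba' goto c→16
  16='bac' goto ·  ←P5

Failure links (BFS by depth):
  fail(1) 'b': from fail(0)=0 chase 'b': 0 ⇒ 0;  out={0}∪out(0)={0}
  fail(2) 'e': from fail(0)=0 chase 'e': 0 ⇒ 0;  out=∅∪out(0)=∅
  fail(6) 'c': from fail(0)=0 chase 'c': 0 ⇒ 0;  out=∅∪out(0)=∅
  fail(11) 'a': from fail(0)=0 chase 'a': 0 ⇒ 0;  out=∅∪out(0)=∅
  fail(3) 'ed': from fail(2)=0 chase 'd': 0 ⇒ 0;  out=∅∪out(0)=∅
  fail(7) 'cd': from fail(6)=0 chase 'd': 0 ⇒ 0;  out=∅∪out(0)=∅
  fail(12) 'ac': from fail(11)=0 chase 'c': 0 ⇒ 6;  out={6}∪out(6)={6}
  fail(15) 'ba': from fail(1)=0 chase 'a': 0 ⇒ 11;  out=∅∪out(11)=∅
  fail(4) 'edc': from fail(3)=0 chase 'c': 0 ⇒ 6;  out=∅∪out(6)=∅
  fail(8) 'cdc': from fail(7)=0 chase 'c': 0 ⇒ 6;  out=∅∪out(6)=∅
  fail(13) 'aca': from fail(12)=6 chase 'a': 6→0 ⇒ 11;  out={3}∪out(11)={3}
  fail(14) 'edb': from fail(3)=0 chase 'b': 0 ⇒ 1;  out={4}∪out(1)={0,4}
  fail(16) 'bac': from fail(15)=11 chase 'c': 11 ⇒ 12;  out={5}∪out(12)={5,6}
  fail(5) 'edcb': from fail(4)=6 chase 'b': 6→0 ⇒ 1;  out={1}∪out(1)={0,1}
  fail(9) 'cdcd': from fail(8)=6 chase 'd': 6 ⇒ 7;  out=∅∪out(7)=∅
  fail(10) 'cdcde': from fail(9)=7 chase 'e': 7→0 ⇒ 2;  out={2}∪out(2)={2}

Scan:
pos 0 'e': at 2
pos 1 'd': at 3
pos 2 'b': at 14  → match P0@[2:2],P4@[0:2]
pos 3 'e': at 2 (via fail)
pos 4 'd': at 3
pos 5 'c': at 4
pos 6 'b': at 5  → match P0@[6:6],P1@[3:6]
pos 7 'e': at 2 (via fail)
pos 8 'd': at 3
pos 9 'c': at 4
pos 10 'b': at 5  → match P0@[10:10],P1@[7:10]
pos 11 'b': at 1 (via fail)  → match P0@[11:11]
pos 12 'a': at 15
pos 13 'c': at 16  → match P5@[11:13],P6@[12:13]
pos 14 'c': at 6 (via fail)
pos 15 'b': at 1 (via fail)  → match P0@[15:15]
pos 16 'c': at 6 (via fail)
pos 17 'a': at 11 (via fail)
pos 18 'e': at 2 (via fail)
pos 19 'b': at 1 (via fail)  → match P0@[19:19]
pos 20 'e': at 2 (via fail)
pos 21 'd': at 3
pos 22 'c': at 4
pos 23 'b': at 5  → match P0@[23:23],P1@[20:23]
pos 24 'd': at 0 (via fail)
pos 25 'd': at 0
pos 26 'a': at 11
pos 27 'c': at 12  → match P6@[26:27]
pos 28 'a': at 13  → match P3@[26:28]
pos 29 'a': at 11 (via fail)
pos 30 'c': at 12  → match P6@[29:30]
pos 31 'e': at 2 (via fail)
pos 32 'd': at 3
pos 33 'b': at 14  → match P0@[33:33],P4@[31:33]
pos 34 'e': at 2 (via fail)
pos 35 'c': at 6 (via fail)
pos 36 'a': at 11 (via fail)
pos 37 'b': at 1 (via fail)  → match P0@[37:37]
pos 38 'b': at 1 (via fail)  → match P0@[38:38]
pos 39 'c': at 6 (via fail)
pos 40 'd': at 7
pos 41 'c': at 8
pos 42 'd': at 9
pos 43 'e': at 10  → match P2@[39:43]
pos 44 'c': at 6 (via fail)
pos 45 'c': at 6 (via fail)
pos 46 'd': at 7
pos 47 'c': at 8
pos 48 'b': at 1 (via fail)  → match P0@[48:48]
pos 49 'a': at 15

Result: [[2,0],[2,4],[6,0],[6,1],[10,0],[10,1],[11,0],[13,5],[13,6],[15,0],[19,0],[23,0],[23,1],[27,6],[28,3],[30,6],[33,0],[33,4],[37,0],[38,0],[43,2],[48,0]]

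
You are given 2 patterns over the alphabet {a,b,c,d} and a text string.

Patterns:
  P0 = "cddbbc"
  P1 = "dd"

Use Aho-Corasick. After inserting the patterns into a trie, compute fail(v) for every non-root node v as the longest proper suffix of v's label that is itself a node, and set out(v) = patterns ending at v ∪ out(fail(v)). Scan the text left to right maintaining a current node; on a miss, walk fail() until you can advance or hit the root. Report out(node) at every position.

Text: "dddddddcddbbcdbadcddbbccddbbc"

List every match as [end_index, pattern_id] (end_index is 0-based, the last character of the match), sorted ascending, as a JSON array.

Construct AC machine:
Trie (insert patterns):
  0='ε' goto c→1 d→7
  1='c' goto d→2
  2='cd' goto d→3
  3='cdd' goto b→4
  4='cddb' goto b→5
  5='cddbb' goto c→6
  6='cddbbc' goto ·  ←P0
  7='d' goto d→8
  8='dd' goto ·  ←P1

BFS fail/out derivation:
  n1('c'): parent n0 fail=0; on 'c' 0 → fail=0;  out ∅∪∅=∅
  n7('d'): parent n0 fail=0; on 'd' 0 → fail=0;  out ∅∪∅=∅
  n2('cd'): parent n1 fail=0; on 'd' 0 → fail=7;  out ∅∪∅=∅
  n8('dd'): parent n7 fail=0; on 'd' 0 → fail=7;  out {1}∪∅={1}
  n3('cdd'): parent n2 fail=7; on 'd' 7 → fail=8;  out ∅∪{1}={1}
  n4('cddb'): parent n3 fail=8; on 'b' 8→7→0 → fail=0;  out ∅∪∅=∅
  n5('cddbb'): parent n4 fail=0; on 'b' 0 → fail=0;  out ∅∪∅=∅
  n6('cddbbc'): parent n5 fail=0; on 'c' 0 → fail=1;  out {0}∪∅={0}

Scan:
[0] read 'd'  n0⇒n7
[1] read 'd'  n7⇒n8  ** P1@[0:1]
[2] read 'd'  n8⇒n8 (fail-walked)  ** P1@[1:2]
[3] read 'd'  n8⇒n8 (fail-walked)  ** P1@[2:3]
[4] read 'd'  n8⇒n8 (fail-walked)  ** P1@[3:4]
[5] read 'd'  n8⇒n8 (fail-walked)  ** P1@[4:5]
[6] read 'd'  n8⇒n8 (fail-walked)  ** P1@[5:6]
[7] read 'c'  n8⇒n1 (fail-walked)
[8] read 'd'  n1⇒n2
[9] read 'd'  n2⇒n3  ** P1@[8:9]
[10] read 'b'  n3⇒n4
[11] read 'b'  n4⇒n5
[12] read 'c'  n5⇒n6  ** P0@[7:12]
[13] read 'd'  n6⇒n2 (fail-walked)
[14] read 'b'  n2⇒n0 (fail-walked)
[15] read 'a'  n0⇒n0
[16] read 'd'  n0⇒n7
[17] read 'c'  n7⇒n1 (fail-walked)
[18] read 'd'  n1⇒n2
[19] read 'd'  n2⇒n3  ** P1@[18:19]
[20] read 'b'  n3⇒n4
[21] read 'b'  n4⇒n5
[22] read 'c'  n5⇒n6  ** P0@[17:22]
[23] read 'c'  n6⇒n1 (fail-walked)
[24] read 'd'  n1⇒n2
[25] read 'd'  n2⇒n3  ** P1@[24:25]
[26] read 'b'  n3⇒n4
[27] read 'b'  n4⇒n5
[28] read 'c'  n5⇒n6  ** P0@[23:28]

Matches: [[1,1],[2,1],[3,1],[4,1],[5,1],[6,1],[9,1],[12,0],[19,1],[22,0],[25,1],[28,0]]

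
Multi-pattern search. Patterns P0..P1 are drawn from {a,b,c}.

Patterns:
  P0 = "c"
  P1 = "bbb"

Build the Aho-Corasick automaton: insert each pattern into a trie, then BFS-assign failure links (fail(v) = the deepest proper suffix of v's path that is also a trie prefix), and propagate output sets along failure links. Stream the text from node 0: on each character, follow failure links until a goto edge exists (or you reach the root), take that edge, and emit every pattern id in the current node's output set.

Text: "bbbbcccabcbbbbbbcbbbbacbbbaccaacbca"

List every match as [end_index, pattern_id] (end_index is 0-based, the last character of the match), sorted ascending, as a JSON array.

Construct AC machine:
Trie nodes:
  n0 'ε': b→2 c→1
  n1 'c': ·  ←P0
  n2 'b': b→3
  n3 'bb': b→4
  n4 'bbb': ·  ←P1

Failure links (BFS by depth):
  fail(1) 'c': from fail(0)=0 chase 'c': 0 ⇒ 0;  out={0}∪out(0)={0}
  fail(2) 'b': from fail(0)=0 chase 'b': 0 ⇒ 0;  out=∅∪out(0)=∅
  fail(3) 'bb': from fail(2)=0 chase 'b': 0 ⇒ 2;  out=∅∪out(2)=∅
  fail(4) 'bbb': from fail(3)=2 chase 'b': 2 ⇒ 3;  out={1}∪out(3)={1}

Run:
[0] read 'b'  n0⇒n2
[1] read 'b'  n2⇒n3
[2] read 'b'  n3⇒n4  ** P1@[0:2]
[3] read 'b'  n4⇒n4 (via fail)  ** P1@[1:3]
[4] read 'c'  n4⇒n1 (via fail)  ** P0@[4:4]
[5] read 'c'  n1⇒n1 (via fail)  ** P0@[5:5]
[6] read 'c'  n1⇒n1 (via fail)  ** P0@[6:6]
[7] read 'a'  n1⇒n0 (via fail)
[8] read 'b'  n0⇒n2
[9] read 'c'  n2⇒n1 (via fail)  ** P0@[9:9]
[10] read 'b'  n1⇒n2 (via fail)
[11] read 'b'  n2⇒n3
[12] read 'b'  n3⇒n4  ** P1@[10:12]
[13] read 'b'  n4⇒n4 (via fail)  ** P1@[11:13]
[14] read 'b'  n4⇒n4 (via fail)  ** P1@[12:14]
[15] read 'b'  n4⇒n4 (via fail)  ** P1@[13:15]
[16] read 'c'  n4⇒n1 (via fail)  ** P0@[16:16]
[17] read 'b'  n1⇒n2 (via fail)
[18] read 'b'  n2⇒n3
[19] read 'b'  n3⇒n4  ** P1@[17:19]
[20] read 'b'  n4⇒n4 (via fail)  ** P1@[18:20]
[21] read 'a'  n4⇒n0 (via fail)
[22] read 'c'  n0⇒n1  ** P0@[22:22]
[23] read 'b'  n1⇒n2 (via fail)
[24] read 'b'  n2⇒n3
[25] read 'b'  n3⇒n4  ** P1@[23:25]
[26] read 'a'  n4⇒n0 (via fail)
[27] read 'c'  n0⇒n1  ** P0@[27:27]
[28] read 'c'  n1⇒n1 (via fail)  ** P0@[28:28]
[29] read 'a'  n1⇒n0 (via fail)
[30] read 'a'  n0⇒n0
[31] read 'c'  n0⇒n1  ** P0@[31:31]
[32] read 'b'  n1⇒n2 (via fail)
[33] read 'c'  n2⇒n1 (via fail)  ** P0@[33:33]
[34] read 'a'  n1⇒n0 (via fail)

All matches (sorted): [[2,1],[3,1],[4,0],[5,0],[6,0],[9,0],[12,1],[13,1],[14,1],[15,1],[16,0],[19,1],[20,1],[22,0],[25,1],[27,0],[28,0],[31,0],[33,0]]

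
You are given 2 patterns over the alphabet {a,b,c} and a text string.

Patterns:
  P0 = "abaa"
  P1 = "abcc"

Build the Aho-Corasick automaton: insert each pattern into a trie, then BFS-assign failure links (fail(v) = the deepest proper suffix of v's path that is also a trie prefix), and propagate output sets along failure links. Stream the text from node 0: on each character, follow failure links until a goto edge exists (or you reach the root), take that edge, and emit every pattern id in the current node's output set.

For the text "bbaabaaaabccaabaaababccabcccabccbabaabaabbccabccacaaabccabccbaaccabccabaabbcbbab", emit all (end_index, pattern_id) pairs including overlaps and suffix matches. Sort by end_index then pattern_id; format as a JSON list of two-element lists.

Build automaton:
Trie nodes:
  0='ε' goto a→1
  1='a' goto b→2
  2='ab' goto a→3 c→5
  3='aba' goto a→4
  4='abaa' goto ·  [P0 ends]
  5='abc' goto c→6
  6='abcc' goto ·  [P1 ends]

Failure links (BFS by depth):
  n1('a'): parent n0 fail=0; on 'a' 0 → fail=0;  out ∅∪∅=∅
  n2('ab'): parent n1 fail=0; on 'b' 0 → fail=0;  out ∅∪∅=∅
  n3('aba'): parent n2 fail=0; on 'a' 0 → fail=1;  out ∅∪∅=∅
  n5('abc'): parent n2 fail=0; on 'c' 0 → fail=0;  out ∅∪∅=∅
  n4('abaa'): parent n3 fail=1; on 'a' 1→0 → fail=1;  out {0}∪∅={0}
  n6('abcc'): parent n5 fail=0; on 'c' 0 → fail=0;  out {1}∪∅={1}

Run:
pos 0 'b': at 0
pos 1 'b': at 0
pos 2 'a': at 1
pos 3 'a': at 1 (fail-walked)
pos 4 'b': at 2
pos 5 'a': at 3
pos 6 'a': at 4  → match P0@[3:6]
pos 7 'a': at 1 (fail-walked)
pos 8 'a': at 1 (fail-walked)
pos 9 'b': at 2
pos 10 'c': at 5
pos 11 'c': at 6  → match P1@[8:11]
pos 12 'a': at 1 (fail-walked)
pos 13 'a': at 1 (fail-walked)
pos 14 'b': at 2
pos 15 'a': at 3
pos 16 'a': at 4  → match P0@[13:16]
pos 17 'a': at 1 (fail-walked)
pos 18 'b': at 2
pos 19 'a': at 3
pos 20 'b': at 2 (fail-walked)
pos 21 'c': at 5
pos 22 'c': at 6  → match P1@[19:22]
pos 23 'a': at 1 (fail-walked)
pos 24 'b': at 2
pos 25 'c': at 5
pos 26 'c': at 6  → match P1@[23:26]
pos 27 'c': at 0 (fail-walked)
pos 28 'a': at 1
pos 29 'b': at 2
pos 30 'c': at 5
pos 31 'c': at 6  → match P1@[28:31]
pos 32 'b': at 0 (fail-walked)
pos 33 'a': at 1
pos 34 'b': at 2
pos 35 'a': at 3
pos 36 'a': at 4  → match P0@[33:36]
pos 37 'b': at 2 (fail-walked)
pos 38 'a': at 3
pos 39 'a': at 4  → match P0@[36:39]
pos 40 'b': at 2 (fail-walked)
pos 41 'b': at 0 (fail-walked)
pos 42 'c': at 0
pos 43 'c': at 0
pos 44 'a': at 1
pos 45 'b': at 2
pos 46 'c': at 5
pos 47 'c': at 6  → match P1@[44:47]
pos 48 'a': at 1 (fail-walked)
pos 49 'c': at 0 (fail-walked)
pos 50 'a': at 1
pos 51 'a': at 1 (fail-walked)
pos 52 'a': at 1 (fail-walked)
pos 53 'b': at 2
pos 54 'c': at 5
pos 55 'c': at 6  → match P1@[52:55]
pos 56 'a': at 1 (fail-walked)
pos 57 'b': at 2
pos 58 'c': at 5
pos 59 'c': at 6  → match P1@[56:59]
pos 60 'b': at 0 (fail-walked)
pos 61 'a': at 1
pos 62 'a': at 1 (fail-walked)
pos 63 'c': at 0 (fail-walked)
pos 64 'c': at 0
pos 65 'a': at 1
pos 66 'b': at 2
pos 67 'c': at 5
pos 68 'c': at 6  → match P1@[65:68]
pos 69 'a': at 1 (fail-walked)
pos 70 'b': at 2
pos 71 'a': at 3
pos 72 'a': at 4  → match P0@[69:72]
pos 73 'b': at 2 (fail-walked)
pos 74 'b': at 0 (fail-walked)
pos 75 'c': at 0
pos 76 'b': at 0
pos 77 'b': at 0
pos 78 'a': at 1
pos 79 'b': at 2

Matches: [[6,0],[11,1],[16,0],[22,1],[26,1],[31,1],[36,0],[39,0],[47,1],[55,1],[59,1],[68,1],[72,0]]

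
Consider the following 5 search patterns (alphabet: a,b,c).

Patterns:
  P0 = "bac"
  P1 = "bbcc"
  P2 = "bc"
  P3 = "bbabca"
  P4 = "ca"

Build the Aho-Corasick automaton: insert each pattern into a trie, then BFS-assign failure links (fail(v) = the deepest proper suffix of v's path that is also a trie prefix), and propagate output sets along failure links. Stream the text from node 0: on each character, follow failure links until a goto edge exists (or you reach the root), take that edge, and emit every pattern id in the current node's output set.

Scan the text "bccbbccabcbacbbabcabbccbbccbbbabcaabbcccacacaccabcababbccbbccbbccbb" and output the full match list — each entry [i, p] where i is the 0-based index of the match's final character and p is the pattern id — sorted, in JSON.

Build:
Trie (insert patterns):
  n0 'ε': b→1 c→12
  n1 'b': a→2 b→4 c→7
  n2 'ba': c→3
  n3 'bac': ·  [P0 ends]
  n4 'bb': a→8 c→5
  n5 'bbc': c→6
  n6 'bbcc': ·  [P1 ends]
  n7 'bc': ·  [P2 ends]
  n8 'bba': b→9
  n9 'bbab': c→10
  n10 'bbabc': a→11
  n11 'bbabca': ·  [P3 ends]
  n12 'c': a→13
  n13 'ca': ·  [P4 ends]

Failure links (BFS by depth):
  fail(1) 'b': from fail(0)=0 chase 'b': 0 ⇒ 0;  out=∅∪out(0)=∅
  fail(12) 'c': from fail(0)=0 chase 'c': 0 ⇒ 0;  out=∅∪out(0)=∅
  fail(2) 'ba': from fail(1)=0 chase 'a': 0 ⇒ 0;  out=∅∪out(0)=∅
  fail(4) 'bb': from fail(1)=0 chase 'b': 0 ⇒ 1;  out=∅∪out(1)=∅
  fail(7) 'bc': from fail(1)=0 chase 'c': 0 ⇒ 12;  out={2}∪out(12)={2}
  fail(13) 'ca': from fail(12)=0 chase 'a': 0 ⇒ 0;  out={4}∪out(0)={4}
  fail(3) 'bac': from fail(2)=0 chase 'c': 0 ⇒ 12;  out={0}∪out(12)={0}
  fail(5) 'bbc': from fail(4)=1 chase 'c': 1 ⇒ 7;  out=∅∪out(7)={2}
  fail(8) 'bba': from fail(4)=1 chase 'a': 1 ⇒ 2;  out=∅∪out(2)=∅
  fail(6) 'bbcc': from fail(5)=7 chase 'c': 7→12→0 ⇒ 12;  out={1}∪out(12)={1}
  fail(9) 'bbab': from fail(8)=2 chase 'b': 2→0 ⇒ 1;  out=∅∪out(1)=∅
  fail(10) 'bbabc': from fail(9)=1 chase 'c': 1 ⇒ 7;  out=∅∪out(7)={2}
  fail(11) 'bbabca': from fail(10)=7 chase 'a': 7→12 ⇒ 13;  out={3}∪out(13)={3,4}

Text stream:
i=0 'b': node 0→1
i=1 'c': node 1→7  ** P2@[0:1]
i=2 'c': node 7→12 (via fail)
i=3 'b': node 12→1 (via fail)
i=4 'b': node 1→4
i=5 'c': node 4→5  ** P2@[4:5]
i=6 'c': node 5→6  ** P1@[3:6]
i=7 'a': node 6→13 (via fail)  ** P4@[6:7]
i=8 'b': node 13→1 (via fail)
i=9 'c': node 1→7  ** P2@[8:9]
i=10 'b': node 7→1 (via fail)
i=11 'a': node 1→2
i=12 'c': node 2→3  ** P0@[10:12]
i=13 'b': node 3→1 (via fail)
i=14 'b': node 1→4
i=15 'a': node 4→8
i=16 'b': node 8→9
i=17 'c': node 9→10  ** P2@[16:17]
i=18 'a': node 10→11  ** P3@[13:18],P4@[17:18]
i=19 'b': node 11→1 (via fail)
i=20 'b': node 1→4
i=21 'c': node 4→5  ** P2@[20:21]
i=22 'c': node 5→6  ** P1@[19:22]
i=23 'b': node 6→1 (via fail)
i=24 'b': node 1→4
i=25 'c': node 4→5  ** P2@[24:25]
i=26 'c': node 5→6  ** P1@[23:26]
i=27 'b': node 6→1 (via fail)
i=28 'b': node 1→4
i=29 'b': node 4→4 (via fail)
i=30 'a': node 4→8
i=31 'b': node 8→9
i=32 'c': node 9→10  ** P2@[31:32]
i=33 'a': node 10→11  ** P3@[28:33],P4@[32:33]
i=34 'a': node 11→0 (via fail)
i=35 'b': node 0→1
i=36 'b': node 1→4
i=37 'c': node 4→5  ** P2@[36:37]
i=38 'c': node 5→6  ** P1@[35:38]
i=39 'c': node 6→12 (via fail)
i=40 'a': node 12→13  ** P4@[39:40]
i=41 'c': node 13→12 (via fail)
i=42 'a': node 12→13  ** P4@[41:42]
i=43 'c': node 13→12 (via fail)
i=44 'a': node 12→13  ** P4@[43:44]
i=45 'c': node 13→12 (via fail)
i=46 'c': node 12→12 (via fail)
i=47 'a': node 12→13  ** P4@[46:47]
i=48 'b': node 13→1 (via fail)
i=49 'c': node 1→7  ** P2@[48:49]
i=50 'a': node 7→13 (via fail)  ** P4@[49:50]
i=51 'b': node 13→1 (via fail)
i=52 'a': node 1→2
i=53 'b': node 2→1 (via fail)
i=54 'b': node 1→4
i=55 'c': node 4→5  ** P2@[54:55]
i=56 'c': node 5→6  ** P1@[53:56]
i=57 'b': node 6→1 (via fail)
i=58 'b': node 1→4
i=59 'c': node 4→5  ** P2@[58:59]
i=60 'c': node 5→6  ** P1@[57:60]
i=61 'b': node 6→1 (via fail)
i=62 'b': node 1→4
i=63 'c': node 4→5  ** P2@[62:63]
i=64 'c': node 5→6  ** P1@[61:64]
i=65 'b': node 6→1 (via fail)
i=66 'b': node 1→4

Matches: [[1,2],[5,2],[6,1],[7,4],[9,2],[12,0],[17,2],[18,3],[18,4],[21,2],[22,1],[25,2],[26,1],[32,2],[33,3],[33,4],[37,2],[38,1],[40,4],[42,4],[44,4],[47,4],[49,2],[50,4],[55,2],[56,1],[59,2],[60,1],[63,2],[64,1]]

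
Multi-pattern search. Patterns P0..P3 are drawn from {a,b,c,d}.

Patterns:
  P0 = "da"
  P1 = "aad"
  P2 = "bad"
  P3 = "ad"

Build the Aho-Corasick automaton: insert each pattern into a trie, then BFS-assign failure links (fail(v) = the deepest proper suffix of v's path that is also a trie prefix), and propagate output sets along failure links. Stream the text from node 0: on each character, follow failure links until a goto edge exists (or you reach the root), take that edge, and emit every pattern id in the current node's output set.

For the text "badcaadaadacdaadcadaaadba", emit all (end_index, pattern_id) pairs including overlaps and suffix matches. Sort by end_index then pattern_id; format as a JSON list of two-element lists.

Build automaton:
Trie nodes:
  n0 'ε': a→3 b→6 d→1
  n1 'd': a→2
  n2 'da': ·  ←P0
  n3 'a': a→4 d→9
  n4 'aa': d→5
  n5 'aad': ·  ←P1
  n6 'b': a→7
  n7 'ba': d→8
  n8 'bad': ·  ←P2
  n9 'ad': ·  ←P3

Failure links (BFS by depth):
  fail(1) 'd': from fail(0)=0 chase 'd': 0 ⇒ 0;  out=∅∪out(0)=∅
  fail(3) 'a': from fail(0)=0 chase 'a': 0 ⇒ 0;  out=∅∪out(0)=∅
  fail(6) 'b': from fail(0)=0 chase 'b': 0 ⇒ 0;  out=∅∪out(0)=∅
  fail(2) 'da': from fail(1)=0 chase 'a': 0 ⇒ 3;  out={0}∪out(3)={0}
  fail(4) 'aa': from fail(3)=0 chase 'a': 0 ⇒ 3;  out=∅∪out(3)=∅
  fail(7) 'ba': from fail(6)=0 chase 'a': 0 ⇒ 3;  out=∅∪out(3)=∅
  fail(9) 'ad': from fail(3)=0 chase 'd': 0 ⇒ 1;  out={3}∪out(1)={3}
  fail(5) 'aad': from fail(4)=3 chase 'd': 3 ⇒ 9;  out={1}∪out(9)={1,3}
  fail(8) 'bad': from fail(7)=3 chase 'd': 3 ⇒ 9;  out={2}∪out(9)={2,3}

Text stream:
[0] read 'b'  n0⇒n6
[1] read 'a'  n6⇒n7
[2] read 'd'  n7⇒n8  → match P2@[0:2],P3@[1:2]
[3] read 'c'  n8⇒n0 (via fail)
[4] read 'a'  n0⇒n3
[5] read 'a'  n3⇒n4
[6] read 'd'  n4⇒n5  → match P1@[4:6],P3@[5:6]
[7] read 'a'  n5⇒n2 (via fail)  → match P0@[6:7]
[8] read 'a'  n2⇒n4 (via fail)
[9] read 'd'  n4⇒n5  → match P1@[7:9],P3@[8:9]
[10] read 'a'  n5⇒n2 (via fail)  → match P0@[9:10]
[11] read 'c'  n2⇒n0 (via fail)
[12] read 'd'  n0⇒n1
[13] read 'a'  n1⇒n2  → match P0@[12:13]
[14] read 'a'  n2⇒n4 (via fail)
[15] read 'd'  n4⇒n5  → match P1@[13:15],P3@[14:15]
[16] read 'c'  n5⇒n0 (via fail)
[17] read 'a'  n0⇒n3
[18] read 'd'  n3⇒n9  → match P3@[17:18]
[19] read 'a'  n9⇒n2 (via fail)  → match P0@[18:19]
[20] read 'a'  n2⇒n4 (via fail)
[21] read 'a'  n4⇒n4 (via fail)
[22] read 'd'  n4⇒n5  → match P1@[20:22],P3@[21:22]
[23] read 'b'  n5⇒n6 (via fail)
[24] read 'a'  n6⇒n7

Result: [[2,2],[2,3],[6,1],[6,3],[7,0],[9,1],[9,3],[10,0],[13,0],[15,1],[15,3],[18,3],[19,0],[22,1],[22,3]]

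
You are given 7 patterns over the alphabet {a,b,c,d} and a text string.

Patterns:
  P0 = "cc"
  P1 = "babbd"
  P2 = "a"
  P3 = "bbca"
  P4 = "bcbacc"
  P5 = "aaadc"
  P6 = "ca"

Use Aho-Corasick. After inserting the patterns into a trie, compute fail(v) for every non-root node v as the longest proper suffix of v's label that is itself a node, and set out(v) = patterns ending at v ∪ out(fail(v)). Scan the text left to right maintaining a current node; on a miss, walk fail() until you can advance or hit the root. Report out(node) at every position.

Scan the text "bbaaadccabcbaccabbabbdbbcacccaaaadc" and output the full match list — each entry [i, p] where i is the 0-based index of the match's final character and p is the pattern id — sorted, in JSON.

Build:
Trie (insert patterns):
  n0 'ε': a→8 b→3 c→1
  n1 'c': a→21 c→2
  n2 'cc': ·  ←P0
  n3 'b': a→4 b→9 c→12
  n4 'ba': b→5
  n5 'bab': b→6
  n6 'babb': d→7
  n7 'babbd': ·  ←P1
  n8 'a': a→17  ←P2
  n9 'bb': c→10
  n10 'bbc': a→11
  n11 'bbca': ·  ←P3
  n12 'bc': b→13
  n13 'bcb': a→14
  n14 'bcba': c→15
  n15 'bcbac': c→16
  n16 'bcbacc': ·  ←P4
  n17 'aa': a→18
  n18 'aaa': d→19
  n19 'aaad': c→20
  n20 'aaadc': ·  ←P5
  n21 'ca': ·  ←P6

BFS fail/out derivation:
  n1('c'): parent n0 fail=0; on 'c' 0 → fail=0;  out ∅∪∅=∅
  n3('b'): parent n0 fail=0; on 'b' 0 → fail=0;  out ∅∪∅=∅
  n8('a'): parent n0 fail=0; on 'a' 0 → fail=0;  out {2}∪∅={2}
  n2('cc'): parent n1 fail=0; on 'c' 0 → fail=1;  out {0}∪∅={0}
  n4('ba'): parent n3 fail=0; on 'a' 0 → fail=8;  out ∅∪{2}={2}
  n9('bb'): parent n3 fail=0; on 'b' 0 → fail=3;  out ∅∪∅=∅
  n12('bc'): parent n3 fail=0; on 'c' 0 → fail=1;  out ∅∪∅=∅
  n17('aa'): parent n8 fail=0; on 'a' 0 → fail=8;  out ∅∪{2}={2}
  n21('ca'): parent n1 fail=0; on 'a' 0 → fail=8;  out {6}∪{2}={2,6}
  n5('bab'): parent n4 fail=8; on 'b' 8→0 → fail=3;  out ∅∪∅=∅
  n10('bbc'): parent n9 fail=3; on 'c' 3 → fail=12;  out ∅∪∅=∅
  n13('bcb'): parent n12 fail=1; on 'b' 1→0 → fail=3;  out ∅∪∅=∅
  n18('aaa'): parent n17 fail=8; on 'a' 8 → fail=17;  out ∅∪{2}={2}
  n6('babb'): parent n5 fail=3; on 'b' 3 → fail=9;  out ∅∪∅=∅
  n11('bbca'): parent n10 fail=12; on 'a' 12→1 → fail=21;  out {3}∪{2,6}={2,3,6}
  n14('bcba'): parent n13 fail=3; on 'a' 3 → fail=4;  out ∅∪{2}={2}
  n19('aaad'): parent n18 fail=17; on 'd' 17→8→0 → fail=0;  out ∅∪∅=∅
  n7('babbd'): parent n6 fail=9; on 'd' 9→3→0 → fail=0;  out {1}∪∅={1}
  n15('bcbac'): parent n14 fail=4; on 'c' 4→8→0 → fail=1;  out ∅∪∅=∅
  n20('aaadc'): parent n19 fail=0; on 'c' 0 → fail=1;  out {5}∪∅={5}
  n16('bcbacc'): parent n15 fail=1; on 'c' 1 → fail=2;  out {4}∪{0}={0,4}

Text stream:
pos 0 'b': at 3
pos 1 'b': at 9
pos 2 'a': at 4 (via fail)  ** P2@[2:2]
pos 3 'a': at 17 (via fail)  ** P2@[3:3]
pos 4 'a': at 18  ** P2@[4:4]
pos 5 'd': at 19
pos 6 'c': at 20  ** P5@[2:6]
pos 7 'c': at 2 (via fail)  ** P0@[6:7]
pos 8 'a': at 21 (via fail)  ** P2@[8:8],P6@[7:8]
pos 9 'b': at 3 (via fail)
pos 10 'c': at 12
pos 11 'b': at 13
pos 12 'a': at 14  ** P2@[12:12]
pos 13 'c': at 15
pos 14 'c': at 16  ** P0@[13:14],P4@[9:14]
pos 15 'a': at 21 (via fail)  ** P2@[15:15],P6@[14:15]
pos 16 'b': at 3 (via fail)
pos 17 'b': at 9
pos 18 'a': at 4 (via fail)  ** P2@[18:18]
pos 19 'b': at 5
pos 20 'b': at 6
pos 21 'd': at 7  ** P1@[17:21]
pos 22 'b': at 3 (via fail)
pos 23 'b': at 9
pos 24 'c': at 10
pos 25 'a': at 11  ** P2@[25:25],P3@[22:25],P6@[24:25]
pos 26 'c': at 1 (via fail)
pos 27 'c': at 2  ** P0@[26:27]
pos 28 'c': at 2 (via fail)  ** P0@[27:28]
pos 29 'a': at 21 (via fail)  ** P2@[29:29],P6@[28:29]
pos 30 'a': at 17 (via fail)  ** P2@[30:30]
pos 31 'a': at 18  ** P2@[31:31]
pos 32 'a': at 18 (via fail)  ** P2@[32:32]
pos 33 'd': at 19
pos 34 'c': at 20  ** P5@[30:34]

Result: [[2,2],[3,2],[4,2],[6,5],[7,0],[8,2],[8,6],[12,2],[14,0],[14,4],[15,2],[15,6],[18,2],[21,1],[25,2],[25,3],[25,6],[27,0],[28,0],[29,2],[29,6],[30,2],[31,2],[32,2],[34,5]]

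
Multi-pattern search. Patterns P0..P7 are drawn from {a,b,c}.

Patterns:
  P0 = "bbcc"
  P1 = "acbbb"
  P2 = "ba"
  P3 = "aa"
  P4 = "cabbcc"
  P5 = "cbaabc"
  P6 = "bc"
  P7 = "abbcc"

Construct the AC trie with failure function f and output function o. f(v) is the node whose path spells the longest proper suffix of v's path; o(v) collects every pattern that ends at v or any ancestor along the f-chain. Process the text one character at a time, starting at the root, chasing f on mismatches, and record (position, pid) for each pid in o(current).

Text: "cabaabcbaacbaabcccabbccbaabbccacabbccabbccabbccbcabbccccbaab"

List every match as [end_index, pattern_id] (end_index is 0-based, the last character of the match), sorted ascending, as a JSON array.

Build automaton:
Trie (insert patterns):
  0='ε' goto a→5 b→1 c→12
  1='b' goto a→10 b→2 c→23
  2='bb' goto c→3
  3='bbc' goto c→4
  4='bbcc' goto ·  ←P0
  5='a' goto a→11 b→24 c→6
  6='ac' goto b→7
  7='acb' goto b→8
  8='acbb' goto b→9
  9='acbbb' goto ·  ←P1
  10='ba' goto ·  ←P2
  11='aa' goto ·  ←P3
  12='c' goto a→13 b→18
  13='ca' goto b→14
  14='cab' goto b→15
  15='cabb' goto c→16
  16='cabbc' goto c→17
  17='cabbcc' goto ·  ←P4
  18='cb' goto a→19
  19='cba' goto a→20
  20='cbaa' goto b→21
  21='cbaab' goto c→22
  22='cbaabc' goto ·  ←P5
  23='bc' goto ·  ←P6
  24='ab' goto b→25
  25='abb' goto c→26
  26='abbc' goto c→27
  27='abbcc' goto ·  ←P7

Failure links (BFS by depth):
  fail(1) 'b': from fail(0)=0 chase 'b': 0 ⇒ 0;  out=∅∪out(0)=∅
  fail(5) 'a': from fail(0)=0 chase 'a': 0 ⇒ 0;  out=∅∪out(0)=∅
  fail(12) 'c': from fail(0)=0 chase 'c': 0 ⇒ 0;  out=∅∪out(0)=∅
  fail(2) 'bb': from fail(1)=0 chase 'b': 0 ⇒ 1;  out=∅∪out(1)=∅
  fail(6) 'ac': from fail(5)=0 chase 'c': 0 ⇒ 12;  out=∅∪out(12)=∅
  fail(10) 'ba': from fail(1)=0 chase 'a': 0 ⇒ 5;  out={2}∪out(5)={2}
  fail(11) 'aa': from fail(5)=0 chase 'a': 0 ⇒ 5;  out={3}∪out(5)={3}
  fail(13) 'ca': from fail(12)=0 chase 'a': 0 ⇒ 5;  out=∅∪out(5)=∅
  fail(18) 'cb': from fail(12)=0 chase 'b': 0 ⇒ 1;  out=∅∪out(1)=∅
  fail(23) 'bc': from fail(1)=0 chase 'c': 0 ⇒ 12;  out={6}∪out(12)={6}
  fail(24) 'ab': from fail(5)=0 chase 'b': 0 ⇒ 1;  out=∅∪out(1)=∅
  fail(3) 'bbc': from fail(2)=1 chase 'c': 1 ⇒ 23;  out=∅∪out(23)={6}
  fail(7) 'acb': from fail(6)=12 chase 'b': 12 ⇒ 18;  out=∅∪out(18)=∅
  fail(14) 'cab': from fail(13)=5 chase 'b': 5 ⇒ 24;  out=∅∪out(24)=∅
  fail(19) 'cba': from fail(18)=1 chase 'a': 1 ⇒ 10;  out=∅∪out(10)={2}
  fail(25) 'abb': from fail(24)=1 chase 'b': 1 ⇒ 2;  out=∅∪out(2)=∅
  fail(4) 'bbcc': from fail(3)=23 chase 'c': 23→12→0 ⇒ 12;  out={0}∪out(12)={0}
  fail(8) 'acbb': from fail(7)=18 chase 'b': 18→1 ⇒ 2;  out=∅∪out(2)=∅
  fail(15) 'cabb': from fail(14)=24 chase 'b': 24 ⇒ 25;  out=∅∪out(25)=∅
  fail(20) 'cbaa': from fail(19)=10 chase 'a': 10→5 ⇒ 11;  out=∅∪out(11)={3}
  fail(26) 'abbc': from fail(25)=2 chase 'c': 2 ⇒ 3;  out=∅∪out(3)={6}
  fail(9) 'acbbb': from fail(8)=2 chase 'b': 2→1 ⇒ 2;  out={1}∪out(2)={1}
  fail(16) 'cabbc': from fail(15)=25 chase 'c': 25 ⇒ 26;  out=∅∪out(26)={6}
  fail(21) 'cbaab': from fail(20)=11 chase 'b': 11→5 ⇒ 24;  out=∅∪out(24)=∅
  fail(27) 'abbcc': from fail(26)=3 chase 'c': 3 ⇒ 4;  out={7}∪out(4)={0,7}
  fail(17) 'cabbcc': from fail(16)=26 chase 'c': 26 ⇒ 27;  out={4}∪out(27)={0,4,7}
  fail(22) 'cbaabc': from fail(21)=24 chase 'c': 24→1 ⇒ 23;  out={5}∪out(23)={5,6}

Text stream:
pos 0 'c': at 12
pos 1 'a': at 13
pos 2 'b': at 14
pos 3 'a': at 10 (via fail)  ** P2@[2:3]
pos 4 'a': at 11 (via fail)  ** P3@[3:4]
pos 5 'b': at 24 (via fail)
pos 6 'c': at 23 (via fail)  ** P6@[5:6]
pos 7 'b': at 18 (via fail)
pos 8 'a': at 19  ** P2@[7:8]
pos 9 'a': at 20  ** P3@[8:9]
pos 10 'c': at 6 (via fail)
pos 11 'b': at 7
pos 12 'a': at 19 (via fail)  ** P2@[11:12]
pos 13 'a': at 20  ** P3@[12:13]
pos 14 'b': at 21
pos 15 'c': at 22  ** P5@[10:15],P6@[14:15]
pos 16 'c': at 12 (via fail)
pos 17 'c': at 12 (via fail)
pos 18 'a': at 13
pos 19 'b': at 14
pos 20 'b': at 15
pos 21 'c': at 16  ** P6@[20:21]
pos 22 'c': at 17  ** P0@[19:22],P4@[17:22],P7@[18:22]
pos 23 'b': at 18 (via fail)
pos 24 'a': at 19  ** P2@[23:24]
pos 25 'a': at 20  ** P3@[24:25]
pos 26 'b': at 21
pos 27 'b': at 25 (via fail)
pos 28 'c': at 26  ** P6@[27:28]
pos 29 'c': at 27  ** P0@[26:29],P7@[25:29]
pos 30 'a': at 13 (via fail)
pos 31 'c': at 6 (via fail)
pos 32 'a': at 13 (via fail)
pos 33 'b': at 14
pos 34 'b': at 15
pos 35 'c': at 16  ** P6@[34:35]
pos 36 'c': at 17  ** P0@[33:36],P4@[31:36],P7@[32:36]
pos 37 'a': at 13 (via fail)
pos 38 'b': at 14
pos 39 'b': at 15
pos 40 'c': at 16  ** P6@[39:40]
pos 41 'c': at 17  ** P0@[38:41],P4@[36:41],P7@[37:41]
pos 42 'a': at 13 (via fail)
pos 43 'b': at 14
pos 44 'b': at 15
pos 45 'c': at 16  ** P6@[44:45]
pos 46 'c': at 17  ** P0@[43:46],P4@[41:46],P7@[42:46]
pos 47 'b': at 18 (via fail)
pos 48 'c': at 23 (via fail)  ** P6@[47:48]
pos 49 'a': at 13 (via fail)
pos 50 'b': at 14
pos 51 'b': at 15
pos 52 'c': at 16  ** P6@[51:52]
pos 53 'c': at 17  ** P0@[50:53],P4@[48:53],P7@[49:53]
pos 54 'c': at 12 (via fail)
pos 55 'c': at 12 (via fail)
pos 56 'b': at 18
pos 57 'a': at 19  ** P2@[56:57]
pos 58 'a': at 20  ** P3@[57:58]
pos 59 'b': at 21

All matches (sorted): [[3,2],[4,3],[6,6],[8,2],[9,3],[12,2],[13,3],[15,5],[15,6],[21,6],[22,0],[22,4],[22,7],[24,2],[25,3],[28,6],[29,0],[29,7],[35,6],[36,0],[36,4],[36,7],[40,6],[41,0],[41,4],[41,7],[45,6],[46,0],[46,4],[46,7],[48,6],[52,6],[53,0],[53,4],[53,7],[57,2],[58,3]]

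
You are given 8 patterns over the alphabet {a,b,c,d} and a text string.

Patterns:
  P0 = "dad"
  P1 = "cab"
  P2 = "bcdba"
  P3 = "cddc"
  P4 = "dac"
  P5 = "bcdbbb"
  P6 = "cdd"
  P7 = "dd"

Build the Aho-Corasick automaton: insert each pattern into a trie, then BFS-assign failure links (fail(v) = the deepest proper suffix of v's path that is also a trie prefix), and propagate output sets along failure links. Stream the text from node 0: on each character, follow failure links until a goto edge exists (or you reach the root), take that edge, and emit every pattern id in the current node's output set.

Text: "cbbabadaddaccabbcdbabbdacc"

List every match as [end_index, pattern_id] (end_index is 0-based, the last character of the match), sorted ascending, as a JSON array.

Build automaton:
Trie nodes:
  0='ε' goto b→7 c→4 d→1
  1='d' goto a→2 d→18
  2='da' goto c→15 d→3
  3='dad' goto ·  [P0 ends]
  4='c' goto a→5 d→12
  5='ca' goto b→6
  6='cab' goto ·  [P1 ends]
  7='b' goto c→8
  8='bc' goto d→9
  9='bcd' goto b→10
  10='bcdb' goto a→11 b→16
  11='bcdba' goto ·  [P2 ends]
  12='cd' goto d→13
  13='cdd' goto c→14  [P6 ends]
  14='cddc' goto ·  [P3 ends]
  15='dac' goto ·  [P4 ends]
  16='bcdbb' goto b→17
  17='bcdbbb' goto ·  [P5 ends]
  18='dd' goto ·  [P7 ends]

BFS fail/out derivation:
  fail(1) 'd': from fail(0)=0 chase 'd': 0 ⇒ 0;  out=∅∪out(0)=∅
  fail(4) 'c': from fail(0)=0 chase 'c': 0 ⇒ 0;  out=∅∪out(0)=∅
  fail(7) 'b': from fail(0)=0 chase 'b': 0 ⇒ 0;  out=∅∪out(0)=∅
  fail(2) 'da': from fail(1)=0 chase 'a': 0 ⇒ 0;  out=∅∪out(0)=∅
  fail(5) 'ca': from fail(4)=0 chase 'a': 0 ⇒ 0;  out=∅∪out(0)=∅
  fail(8) 'bc': from fail(7)=0 chase 'c': 0 ⇒ 4;  out=∅∪out(4)=∅
  fail(12) 'cd': from fail(4)=0 chase 'd': 0 ⇒ 1;  out=∅∪out(1)=∅
  fail(18) 'dd': from fail(1)=0 chase 'd': 0 ⇒ 1;  out={7}∪out(1)={7}
  fail(3) 'dad': from fail(2)=0 chase 'd': 0 ⇒ 1;  out={0}∪out(1)={0}
  fail(6) 'cab': from fail(5)=0 chase 'b': 0 ⇒ 7;  out={1}∪out(7)={1}
  fail(9) 'bcd': from fail(8)=4 chase 'd': 4 ⇒ 12;  out=∅∪out(12)=∅
  fail(13) 'cdd': from fail(12)=1 chase 'd': 1 ⇒ 18;  out={6}∪out(18)={6,7}
  fail(15) 'dac': from fail(2)=0 chase 'c': 0 ⇒ 4;  out={4}∪out(4)={4}
  fail(10) 'bcdb': from fail(9)=12 chase 'b': 12→1→0 ⇒ 7;  out=∅∪out(7)=∅
  fail(14) 'cddc': from fail(13)=18 chase 'c': 18→1→0 ⇒ 4;  out={3}∪out(4)={3}
  fail(11) 'bcdba': from fail(10)=7 chase 'a': 7→0 ⇒ 0;  out={2}∪out(0)={2}
  fail(16) 'bcdbb': from fail(10)=7 chase 'b': 7→0 ⇒ 7;  out=∅∪out(7)=∅
  fail(17) 'bcdbbb': from fail(16)=7 chase 'b': 7→0 ⇒ 7;  out={5}∪out(7)={5}

Scan:
pos 0 'c': at 4
pos 1 'b': at 7 (fail-walked)
pos 2 'b': at 7 (fail-walked)
pos 3 'a': at 0 (fail-walked)
pos 4 'b': at 7
pos 5 'a': at 0 (fail-walked)
pos 6 'd': at 1
pos 7 'a': at 2
pos 8 'd': at 3  ** P0@[6:8]
pos 9 'd': at 18 (fail-walked)  ** P7@[8:9]
pos 10 'a': at 2 (fail-walked)
pos 11 'c': at 15  ** P4@[9:11]
pos 12 'c': at 4 (fail-walked)
pos 13 'a': at 5
pos 14 'b': at 6  ** P1@[12:14]
pos 15 'b': at 7 (fail-walked)
pos 16 'c': at 8
pos 17 'd': at 9
pos 18 'b': at 10
pos 19 'a': at 11  ** P2@[15:19]
pos 20 'b': at 7 (fail-walked)
pos 21 'b': at 7 (fail-walked)
pos 22 'd': at 1 (fail-walked)
pos 23 'a': at 2
pos 24 'c': at 15  ** P4@[22:24]
pos 25 'c': at 4 (fail-walked)

Result: [[8,0],[9,7],[11,4],[14,1],[19,2],[24,4]]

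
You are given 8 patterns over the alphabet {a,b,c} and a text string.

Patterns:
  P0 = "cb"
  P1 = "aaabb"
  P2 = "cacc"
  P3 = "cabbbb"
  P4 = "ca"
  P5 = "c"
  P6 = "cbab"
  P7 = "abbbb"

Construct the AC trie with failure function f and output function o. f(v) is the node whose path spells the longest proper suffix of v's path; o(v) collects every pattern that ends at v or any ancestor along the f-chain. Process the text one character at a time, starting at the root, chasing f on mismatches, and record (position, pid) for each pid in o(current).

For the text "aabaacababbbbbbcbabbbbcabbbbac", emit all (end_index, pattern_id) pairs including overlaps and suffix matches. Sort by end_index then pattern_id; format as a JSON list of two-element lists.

Build automaton:
Trie nodes:
  0='ε' goto a→3 c→1
  1='c' goto a→8 b→2  ←P5
  2='cb' goto a→15  ←P0
  3='a' goto a→4 b→17
  4='aa' goto a→5
  5='aaa' goto b→6
  6='aaab' goto b→7
  7='aaabb' goto ·  ←P1
  8='ca' goto b→11 c→9  ←P4
  9='cac' goto c→10
  10='cacc' goto ·  ←P2
  11='cab' goto b→12
  12='cabb' goto b→13
  13='cabbb' goto b→14
  14='cabbbb' goto ·  ←P3
  15='cba' goto b→16
  16='cbab' goto ·  ←P6
  17='ab' goto b→18
  18='abb' goto b→19
  19='abbb' goto b→20
  20='abbbb' goto ·  ←P7

BFS fail/out derivation:
  fail(1) 'c': from fail(0)=0 chase 'c': 0 ⇒ 0;  out={5}∪out(0)={5}
  fail(3) 'a': from fail(0)=0 chase 'a': 0 ⇒ 0;  out=∅∪out(0)=∅
  fail(2) 'cb': from fail(1)=0 chase 'b': 0 ⇒ 0;  out={0}∪out(0)={0}
  fail(4) 'aa': from fail(3)=0 chase 'a': 0 ⇒ 3;  out=∅∪out(3)=∅
  fail(8) 'ca': from fail(1)=0 chase 'a': 0 ⇒ 3;  out={4}∪out(3)={4}
  fail(17) 'ab': from fail(3)=0 chase 'b': 0 ⇒ 0;  out=∅∪out(0)=∅
  fail(5) 'aaa': from fail(4)=3 chase 'a': 3 ⇒ 4;  out=∅∪out(4)=∅
  fail(9) 'cac': from fail(8)=3 chase 'c': 3→0 ⇒ 1;  out=∅∪out(1)={5}
  fail(11) 'cab': from fail(8)=3 chase 'b': 3 ⇒ 17;  out=∅∪out(17)=∅
  fail(15) 'cba': from fail(2)=0 chase 'a': 0 ⇒ 3;  out=∅∪out(3)=∅
  fail(18) 'abb': from fail(17)=0 chase 'b': 0 ⇒ 0;  out=∅∪out(0)=∅
  fail(6) 'aaab': from fail(5)=4 chase 'b': 4→3 ⇒ 17;  out=∅∪out(17)=∅
  fail(10) 'cacc': from fail(9)=1 chase 'c': 1→0 ⇒ 1;  out={2}∪out(1)={2,5}
  fail(12) 'cabb': from fail(11)=17 chase 'b': 17 ⇒ 18;  out=∅∪out(18)=∅
  fail(16) 'cbab': from fail(15)=3 chase 'b': 3 ⇒ 17;  out={6}∪out(17)={6}
  fail(19) 'abbb': from fail(18)=0 chase 'b': 0 ⇒ 0;  out=∅∪out(0)=∅
  fail(7) 'aaabb': from fail(6)=17 chase 'b': 17 ⇒ 18;  out={1}∪out(18)={1}
  fail(13) 'cabbb': from fail(12)=18 chase 'b': 18 ⇒ 19;  out=∅∪out(19)=∅
  fail(20) 'abbbb': from fail(19)=0 chase 'b': 0 ⇒ 0;  out={7}∪out(0)={7}
  fail(14) 'cabbbb': from fail(13)=19 chase 'b': 19 ⇒ 20;  out={3}∪out(20)={3,7}

Text stream:
[0] read 'a'  n0⇒n3
[1] read 'a'  n3⇒n4
[2] read 'b'  n4⇒n17 (fail-walked)
[3] read 'a'  n17⇒n3 (fail-walked)
[4] read 'a'  n3⇒n4
[5] read 'c'  n4⇒n1 (fail-walked)  ** P5@[5:5]
[6] read 'a'  n1⇒n8  ** P4@[5:6]
[7] read 'b'  n8⇒n11
[8] read 'a'  n11⇒n3 (fail-walked)
[9] read 'b'  n3⇒n17
[10] read 'b'  n17⇒n18
[11] read 'b'  n18⇒n19
[12] read 'b'  n19⇒n20  ** P7@[8:12]
[13] read 'b'  n20⇒n0 (fail-walked)
[14] read 'b'  n0⇒n0
[15] read 'c'  n0⇒n1  ** P5@[15:15]
[16] read 'b'  n1⇒n2  ** P0@[15:16]
[17] read 'a'  n2⇒n15
[18] read 'b'  n15⇒n16  ** P6@[15:18]
[19] read 'b'  n16⇒n18 (fail-walked)
[20] read 'b'  n18⇒n19
[21] read 'b'  n19⇒n20  ** P7@[17:21]
[22] read 'c'  n20⇒n1 (fail-walked)  ** P5@[22:22]
[23] read 'a'  n1⇒n8  ** P4@[22:23]
[24] read 'b'  n8⇒n11
[25] read 'b'  n11⇒n12
[26] read 'b'  n12⇒n13
[27] read 'b'  n13⇒n14  ** P3@[22:27],P7@[23:27]
[28] read 'a'  n14⇒n3 (fail-walked)
[29] read 'c'  n3⇒n1 (fail-walked)  ** P5@[29:29]

All matches (sorted): [[5,5],[6,4],[12,7],[15,5],[16,0],[18,6],[21,7],[22,5],[23,4],[27,3],[27,7],[29,5]]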